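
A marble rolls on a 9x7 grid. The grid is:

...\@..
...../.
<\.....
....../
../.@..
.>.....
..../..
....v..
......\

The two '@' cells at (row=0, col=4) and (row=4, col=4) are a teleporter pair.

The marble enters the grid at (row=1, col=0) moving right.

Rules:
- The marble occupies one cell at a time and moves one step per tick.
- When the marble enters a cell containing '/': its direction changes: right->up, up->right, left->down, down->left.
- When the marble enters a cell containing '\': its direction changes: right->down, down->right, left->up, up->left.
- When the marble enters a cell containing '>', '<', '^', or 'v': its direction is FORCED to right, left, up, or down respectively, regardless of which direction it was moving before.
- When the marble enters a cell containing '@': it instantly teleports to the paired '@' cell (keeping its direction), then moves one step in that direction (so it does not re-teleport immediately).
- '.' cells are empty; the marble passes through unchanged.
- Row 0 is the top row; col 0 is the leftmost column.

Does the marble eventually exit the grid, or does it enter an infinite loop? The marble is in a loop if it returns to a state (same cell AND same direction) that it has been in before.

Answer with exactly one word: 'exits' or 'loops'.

Step 1: enter (1,0), '.' pass, move right to (1,1)
Step 2: enter (1,1), '.' pass, move right to (1,2)
Step 3: enter (1,2), '.' pass, move right to (1,3)
Step 4: enter (1,3), '.' pass, move right to (1,4)
Step 5: enter (1,4), '.' pass, move right to (1,5)
Step 6: enter (1,5), '/' deflects right->up, move up to (0,5)
Step 7: enter (0,5), '.' pass, move up to (-1,5)
Step 8: at (-1,5) — EXIT via top edge, pos 5

Answer: exits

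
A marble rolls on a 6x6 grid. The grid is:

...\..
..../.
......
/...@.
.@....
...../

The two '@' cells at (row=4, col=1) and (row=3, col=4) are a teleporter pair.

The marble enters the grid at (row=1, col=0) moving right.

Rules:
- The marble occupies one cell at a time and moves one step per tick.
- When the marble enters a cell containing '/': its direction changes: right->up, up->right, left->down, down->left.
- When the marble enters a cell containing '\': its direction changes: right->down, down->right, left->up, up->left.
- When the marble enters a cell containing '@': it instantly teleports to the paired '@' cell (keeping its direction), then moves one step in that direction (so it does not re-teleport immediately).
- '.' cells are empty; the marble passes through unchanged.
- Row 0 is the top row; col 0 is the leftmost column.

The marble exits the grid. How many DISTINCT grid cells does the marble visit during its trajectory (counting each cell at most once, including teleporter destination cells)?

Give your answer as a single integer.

Step 1: enter (1,0), '.' pass, move right to (1,1)
Step 2: enter (1,1), '.' pass, move right to (1,2)
Step 3: enter (1,2), '.' pass, move right to (1,3)
Step 4: enter (1,3), '.' pass, move right to (1,4)
Step 5: enter (1,4), '/' deflects right->up, move up to (0,4)
Step 6: enter (0,4), '.' pass, move up to (-1,4)
Step 7: at (-1,4) — EXIT via top edge, pos 4
Distinct cells visited: 6 (path length 6)

Answer: 6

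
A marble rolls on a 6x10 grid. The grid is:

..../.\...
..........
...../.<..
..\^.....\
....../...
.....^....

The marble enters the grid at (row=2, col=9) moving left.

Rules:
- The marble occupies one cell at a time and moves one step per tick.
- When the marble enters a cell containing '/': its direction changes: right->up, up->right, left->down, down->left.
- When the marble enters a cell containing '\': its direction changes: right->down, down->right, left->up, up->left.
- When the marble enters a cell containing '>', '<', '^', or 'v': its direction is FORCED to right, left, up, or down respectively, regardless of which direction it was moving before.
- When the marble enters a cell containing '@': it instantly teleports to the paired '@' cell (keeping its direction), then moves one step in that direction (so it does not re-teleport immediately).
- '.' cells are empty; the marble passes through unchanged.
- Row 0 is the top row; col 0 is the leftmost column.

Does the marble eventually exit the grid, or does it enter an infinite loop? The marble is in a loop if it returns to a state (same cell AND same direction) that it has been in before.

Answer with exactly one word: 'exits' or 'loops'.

Step 1: enter (2,9), '.' pass, move left to (2,8)
Step 2: enter (2,8), '.' pass, move left to (2,7)
Step 3: enter (2,7), '<' forces left->left, move left to (2,6)
Step 4: enter (2,6), '.' pass, move left to (2,5)
Step 5: enter (2,5), '/' deflects left->down, move down to (3,5)
Step 6: enter (3,5), '.' pass, move down to (4,5)
Step 7: enter (4,5), '.' pass, move down to (5,5)
Step 8: enter (5,5), '^' forces down->up, move up to (4,5)
Step 9: enter (4,5), '.' pass, move up to (3,5)
Step 10: enter (3,5), '.' pass, move up to (2,5)
Step 11: enter (2,5), '/' deflects up->right, move right to (2,6)
Step 12: enter (2,6), '.' pass, move right to (2,7)
Step 13: enter (2,7), '<' forces right->left, move left to (2,6)
Step 14: at (2,6) dir=left — LOOP DETECTED (seen before)

Answer: loops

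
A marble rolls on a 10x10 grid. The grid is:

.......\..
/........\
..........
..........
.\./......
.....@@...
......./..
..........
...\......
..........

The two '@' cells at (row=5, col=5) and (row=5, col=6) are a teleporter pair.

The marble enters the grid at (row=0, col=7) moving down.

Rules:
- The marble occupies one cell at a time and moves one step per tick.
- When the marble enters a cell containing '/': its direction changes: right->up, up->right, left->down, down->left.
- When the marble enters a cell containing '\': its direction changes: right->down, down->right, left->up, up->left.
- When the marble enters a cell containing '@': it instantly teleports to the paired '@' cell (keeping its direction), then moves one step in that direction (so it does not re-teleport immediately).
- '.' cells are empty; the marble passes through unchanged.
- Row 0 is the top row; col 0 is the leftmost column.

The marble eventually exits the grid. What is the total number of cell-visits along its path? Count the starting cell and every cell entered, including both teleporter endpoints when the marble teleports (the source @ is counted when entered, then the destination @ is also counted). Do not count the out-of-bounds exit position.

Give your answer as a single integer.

Answer: 3

Derivation:
Step 1: enter (0,7), '\' deflects down->right, move right to (0,8)
Step 2: enter (0,8), '.' pass, move right to (0,9)
Step 3: enter (0,9), '.' pass, move right to (0,10)
Step 4: at (0,10) — EXIT via right edge, pos 0
Path length (cell visits): 3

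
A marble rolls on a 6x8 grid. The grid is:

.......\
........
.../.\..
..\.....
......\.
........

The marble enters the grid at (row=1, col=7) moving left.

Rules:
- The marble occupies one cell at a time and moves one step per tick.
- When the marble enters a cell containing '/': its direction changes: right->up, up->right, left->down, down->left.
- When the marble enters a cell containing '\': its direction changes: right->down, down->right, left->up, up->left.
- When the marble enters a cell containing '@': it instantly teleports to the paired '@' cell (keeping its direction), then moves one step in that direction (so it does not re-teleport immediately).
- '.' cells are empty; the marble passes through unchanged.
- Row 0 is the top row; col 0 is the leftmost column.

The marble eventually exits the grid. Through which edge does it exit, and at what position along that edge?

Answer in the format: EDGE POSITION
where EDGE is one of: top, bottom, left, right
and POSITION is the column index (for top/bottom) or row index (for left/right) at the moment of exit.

Answer: left 1

Derivation:
Step 1: enter (1,7), '.' pass, move left to (1,6)
Step 2: enter (1,6), '.' pass, move left to (1,5)
Step 3: enter (1,5), '.' pass, move left to (1,4)
Step 4: enter (1,4), '.' pass, move left to (1,3)
Step 5: enter (1,3), '.' pass, move left to (1,2)
Step 6: enter (1,2), '.' pass, move left to (1,1)
Step 7: enter (1,1), '.' pass, move left to (1,0)
Step 8: enter (1,0), '.' pass, move left to (1,-1)
Step 9: at (1,-1) — EXIT via left edge, pos 1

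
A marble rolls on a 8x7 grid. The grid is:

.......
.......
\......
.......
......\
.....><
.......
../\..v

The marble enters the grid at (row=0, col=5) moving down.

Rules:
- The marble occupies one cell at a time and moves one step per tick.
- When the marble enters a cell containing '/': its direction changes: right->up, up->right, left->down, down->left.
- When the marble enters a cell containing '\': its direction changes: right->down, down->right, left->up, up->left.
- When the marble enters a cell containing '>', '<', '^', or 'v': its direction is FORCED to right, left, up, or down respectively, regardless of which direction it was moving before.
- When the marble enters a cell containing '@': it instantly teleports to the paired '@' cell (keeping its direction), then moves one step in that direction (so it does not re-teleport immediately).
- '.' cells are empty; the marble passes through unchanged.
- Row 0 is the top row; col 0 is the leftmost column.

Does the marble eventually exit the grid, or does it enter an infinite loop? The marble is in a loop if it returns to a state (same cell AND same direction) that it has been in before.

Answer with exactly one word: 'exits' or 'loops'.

Answer: loops

Derivation:
Step 1: enter (0,5), '.' pass, move down to (1,5)
Step 2: enter (1,5), '.' pass, move down to (2,5)
Step 3: enter (2,5), '.' pass, move down to (3,5)
Step 4: enter (3,5), '.' pass, move down to (4,5)
Step 5: enter (4,5), '.' pass, move down to (5,5)
Step 6: enter (5,5), '>' forces down->right, move right to (5,6)
Step 7: enter (5,6), '<' forces right->left, move left to (5,5)
Step 8: enter (5,5), '>' forces left->right, move right to (5,6)
Step 9: at (5,6) dir=right — LOOP DETECTED (seen before)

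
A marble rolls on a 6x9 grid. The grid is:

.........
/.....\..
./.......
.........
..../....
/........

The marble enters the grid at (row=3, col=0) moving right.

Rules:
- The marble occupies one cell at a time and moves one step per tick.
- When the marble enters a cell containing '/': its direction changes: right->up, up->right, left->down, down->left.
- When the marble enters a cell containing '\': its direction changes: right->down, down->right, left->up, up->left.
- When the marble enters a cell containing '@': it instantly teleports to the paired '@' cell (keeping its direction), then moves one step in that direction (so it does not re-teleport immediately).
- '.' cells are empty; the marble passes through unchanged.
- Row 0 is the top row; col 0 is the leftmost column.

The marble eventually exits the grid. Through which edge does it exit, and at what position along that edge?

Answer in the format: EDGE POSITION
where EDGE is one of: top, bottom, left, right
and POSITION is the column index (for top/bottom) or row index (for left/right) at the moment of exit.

Step 1: enter (3,0), '.' pass, move right to (3,1)
Step 2: enter (3,1), '.' pass, move right to (3,2)
Step 3: enter (3,2), '.' pass, move right to (3,3)
Step 4: enter (3,3), '.' pass, move right to (3,4)
Step 5: enter (3,4), '.' pass, move right to (3,5)
Step 6: enter (3,5), '.' pass, move right to (3,6)
Step 7: enter (3,6), '.' pass, move right to (3,7)
Step 8: enter (3,7), '.' pass, move right to (3,8)
Step 9: enter (3,8), '.' pass, move right to (3,9)
Step 10: at (3,9) — EXIT via right edge, pos 3

Answer: right 3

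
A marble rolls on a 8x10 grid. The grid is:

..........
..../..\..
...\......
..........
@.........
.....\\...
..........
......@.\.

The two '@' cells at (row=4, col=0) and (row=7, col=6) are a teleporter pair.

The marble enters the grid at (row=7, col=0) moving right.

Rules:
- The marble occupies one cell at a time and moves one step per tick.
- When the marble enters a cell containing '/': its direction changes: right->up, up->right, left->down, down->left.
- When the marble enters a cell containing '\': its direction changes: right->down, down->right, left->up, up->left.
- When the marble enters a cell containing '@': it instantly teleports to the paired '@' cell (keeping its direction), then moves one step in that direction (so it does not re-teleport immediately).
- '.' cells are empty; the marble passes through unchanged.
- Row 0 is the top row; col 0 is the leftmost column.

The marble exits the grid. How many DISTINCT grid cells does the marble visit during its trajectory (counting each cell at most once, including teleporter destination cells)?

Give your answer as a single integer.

Answer: 17

Derivation:
Step 1: enter (7,0), '.' pass, move right to (7,1)
Step 2: enter (7,1), '.' pass, move right to (7,2)
Step 3: enter (7,2), '.' pass, move right to (7,3)
Step 4: enter (7,3), '.' pass, move right to (7,4)
Step 5: enter (7,4), '.' pass, move right to (7,5)
Step 6: enter (7,5), '.' pass, move right to (7,6)
Step 7: enter (7,6), '@' teleport (7,6)->(4,0), also enter (4,0), move right to (4,1)
Step 8: enter (4,1), '.' pass, move right to (4,2)
Step 9: enter (4,2), '.' pass, move right to (4,3)
Step 10: enter (4,3), '.' pass, move right to (4,4)
Step 11: enter (4,4), '.' pass, move right to (4,5)
Step 12: enter (4,5), '.' pass, move right to (4,6)
Step 13: enter (4,6), '.' pass, move right to (4,7)
Step 14: enter (4,7), '.' pass, move right to (4,8)
Step 15: enter (4,8), '.' pass, move right to (4,9)
Step 16: enter (4,9), '.' pass, move right to (4,10)
Step 17: at (4,10) — EXIT via right edge, pos 4
Distinct cells visited: 17 (path length 17)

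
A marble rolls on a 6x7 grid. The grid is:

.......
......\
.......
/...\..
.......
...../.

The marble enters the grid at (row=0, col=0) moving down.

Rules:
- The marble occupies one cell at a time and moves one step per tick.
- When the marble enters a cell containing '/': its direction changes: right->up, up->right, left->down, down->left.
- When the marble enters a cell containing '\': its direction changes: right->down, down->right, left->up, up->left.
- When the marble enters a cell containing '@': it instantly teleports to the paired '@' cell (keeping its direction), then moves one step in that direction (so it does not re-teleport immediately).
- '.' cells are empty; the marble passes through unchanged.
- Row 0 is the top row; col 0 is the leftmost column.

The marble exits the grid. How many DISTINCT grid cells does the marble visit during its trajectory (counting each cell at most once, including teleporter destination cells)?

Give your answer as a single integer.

Answer: 4

Derivation:
Step 1: enter (0,0), '.' pass, move down to (1,0)
Step 2: enter (1,0), '.' pass, move down to (2,0)
Step 3: enter (2,0), '.' pass, move down to (3,0)
Step 4: enter (3,0), '/' deflects down->left, move left to (3,-1)
Step 5: at (3,-1) — EXIT via left edge, pos 3
Distinct cells visited: 4 (path length 4)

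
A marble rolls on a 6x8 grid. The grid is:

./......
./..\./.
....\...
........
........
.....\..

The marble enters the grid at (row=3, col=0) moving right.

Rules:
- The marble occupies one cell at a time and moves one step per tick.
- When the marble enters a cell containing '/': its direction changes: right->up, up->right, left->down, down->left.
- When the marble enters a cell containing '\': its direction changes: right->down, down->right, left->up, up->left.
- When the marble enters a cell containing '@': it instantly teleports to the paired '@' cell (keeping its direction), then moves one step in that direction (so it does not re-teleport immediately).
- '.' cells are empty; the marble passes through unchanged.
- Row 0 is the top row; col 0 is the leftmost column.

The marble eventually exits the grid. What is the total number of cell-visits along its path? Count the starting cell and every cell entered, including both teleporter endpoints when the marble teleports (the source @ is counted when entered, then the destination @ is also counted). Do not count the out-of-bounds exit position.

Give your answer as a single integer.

Answer: 8

Derivation:
Step 1: enter (3,0), '.' pass, move right to (3,1)
Step 2: enter (3,1), '.' pass, move right to (3,2)
Step 3: enter (3,2), '.' pass, move right to (3,3)
Step 4: enter (3,3), '.' pass, move right to (3,4)
Step 5: enter (3,4), '.' pass, move right to (3,5)
Step 6: enter (3,5), '.' pass, move right to (3,6)
Step 7: enter (3,6), '.' pass, move right to (3,7)
Step 8: enter (3,7), '.' pass, move right to (3,8)
Step 9: at (3,8) — EXIT via right edge, pos 3
Path length (cell visits): 8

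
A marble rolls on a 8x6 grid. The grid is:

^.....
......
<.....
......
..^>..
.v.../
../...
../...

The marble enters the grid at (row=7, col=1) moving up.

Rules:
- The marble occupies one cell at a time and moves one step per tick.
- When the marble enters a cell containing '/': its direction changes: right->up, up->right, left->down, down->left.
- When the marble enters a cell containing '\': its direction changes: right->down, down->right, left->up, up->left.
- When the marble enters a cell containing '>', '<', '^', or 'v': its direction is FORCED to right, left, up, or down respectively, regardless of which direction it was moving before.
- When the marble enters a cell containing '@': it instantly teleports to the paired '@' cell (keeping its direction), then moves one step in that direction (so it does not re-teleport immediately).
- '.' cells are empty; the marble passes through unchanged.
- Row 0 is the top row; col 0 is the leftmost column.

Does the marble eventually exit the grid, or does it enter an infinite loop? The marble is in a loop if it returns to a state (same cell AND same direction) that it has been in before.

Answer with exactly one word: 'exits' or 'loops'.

Answer: exits

Derivation:
Step 1: enter (7,1), '.' pass, move up to (6,1)
Step 2: enter (6,1), '.' pass, move up to (5,1)
Step 3: enter (5,1), 'v' forces up->down, move down to (6,1)
Step 4: enter (6,1), '.' pass, move down to (7,1)
Step 5: enter (7,1), '.' pass, move down to (8,1)
Step 6: at (8,1) — EXIT via bottom edge, pos 1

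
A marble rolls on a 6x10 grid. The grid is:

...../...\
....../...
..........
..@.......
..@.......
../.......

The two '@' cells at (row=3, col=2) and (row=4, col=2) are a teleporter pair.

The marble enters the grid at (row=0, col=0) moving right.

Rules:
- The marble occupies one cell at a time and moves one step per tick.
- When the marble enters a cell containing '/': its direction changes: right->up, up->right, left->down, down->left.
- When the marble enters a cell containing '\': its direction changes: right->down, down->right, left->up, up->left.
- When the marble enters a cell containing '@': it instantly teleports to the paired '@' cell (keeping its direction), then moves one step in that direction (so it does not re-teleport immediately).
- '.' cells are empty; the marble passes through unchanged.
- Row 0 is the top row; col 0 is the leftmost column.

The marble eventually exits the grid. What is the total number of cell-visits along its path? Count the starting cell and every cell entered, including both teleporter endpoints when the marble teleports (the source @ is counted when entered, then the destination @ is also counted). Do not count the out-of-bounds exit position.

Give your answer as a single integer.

Step 1: enter (0,0), '.' pass, move right to (0,1)
Step 2: enter (0,1), '.' pass, move right to (0,2)
Step 3: enter (0,2), '.' pass, move right to (0,3)
Step 4: enter (0,3), '.' pass, move right to (0,4)
Step 5: enter (0,4), '.' pass, move right to (0,5)
Step 6: enter (0,5), '/' deflects right->up, move up to (-1,5)
Step 7: at (-1,5) — EXIT via top edge, pos 5
Path length (cell visits): 6

Answer: 6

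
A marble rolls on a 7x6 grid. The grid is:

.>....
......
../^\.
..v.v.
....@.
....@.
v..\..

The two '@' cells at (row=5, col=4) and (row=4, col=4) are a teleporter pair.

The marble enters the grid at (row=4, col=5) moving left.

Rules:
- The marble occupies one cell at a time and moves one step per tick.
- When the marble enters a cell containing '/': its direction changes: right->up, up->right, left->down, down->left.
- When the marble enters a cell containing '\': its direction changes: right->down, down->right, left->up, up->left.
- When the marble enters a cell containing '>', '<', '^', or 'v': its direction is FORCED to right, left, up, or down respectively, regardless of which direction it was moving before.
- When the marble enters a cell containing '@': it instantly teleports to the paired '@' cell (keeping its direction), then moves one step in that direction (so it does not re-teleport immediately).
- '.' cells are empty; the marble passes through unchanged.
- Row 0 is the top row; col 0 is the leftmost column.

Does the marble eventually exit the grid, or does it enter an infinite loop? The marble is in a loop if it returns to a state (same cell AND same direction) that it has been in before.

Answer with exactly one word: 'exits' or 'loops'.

Step 1: enter (4,5), '.' pass, move left to (4,4)
Step 2: enter (4,4), '@' teleport (4,4)->(5,4), also enter (5,4), move left to (5,3)
Step 3: enter (5,3), '.' pass, move left to (5,2)
Step 4: enter (5,2), '.' pass, move left to (5,1)
Step 5: enter (5,1), '.' pass, move left to (5,0)
Step 6: enter (5,0), '.' pass, move left to (5,-1)
Step 7: at (5,-1) — EXIT via left edge, pos 5

Answer: exits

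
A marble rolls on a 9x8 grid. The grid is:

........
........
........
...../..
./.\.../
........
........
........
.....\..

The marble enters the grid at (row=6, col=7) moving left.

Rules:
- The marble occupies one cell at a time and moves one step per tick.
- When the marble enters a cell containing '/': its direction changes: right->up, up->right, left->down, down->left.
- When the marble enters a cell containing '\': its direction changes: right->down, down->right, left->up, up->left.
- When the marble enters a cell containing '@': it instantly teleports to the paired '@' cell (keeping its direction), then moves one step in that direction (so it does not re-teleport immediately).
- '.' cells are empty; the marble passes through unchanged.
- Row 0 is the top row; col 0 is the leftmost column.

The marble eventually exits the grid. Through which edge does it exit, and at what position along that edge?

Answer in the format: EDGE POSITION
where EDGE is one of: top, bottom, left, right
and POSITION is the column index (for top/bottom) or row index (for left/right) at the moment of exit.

Answer: left 6

Derivation:
Step 1: enter (6,7), '.' pass, move left to (6,6)
Step 2: enter (6,6), '.' pass, move left to (6,5)
Step 3: enter (6,5), '.' pass, move left to (6,4)
Step 4: enter (6,4), '.' pass, move left to (6,3)
Step 5: enter (6,3), '.' pass, move left to (6,2)
Step 6: enter (6,2), '.' pass, move left to (6,1)
Step 7: enter (6,1), '.' pass, move left to (6,0)
Step 8: enter (6,0), '.' pass, move left to (6,-1)
Step 9: at (6,-1) — EXIT via left edge, pos 6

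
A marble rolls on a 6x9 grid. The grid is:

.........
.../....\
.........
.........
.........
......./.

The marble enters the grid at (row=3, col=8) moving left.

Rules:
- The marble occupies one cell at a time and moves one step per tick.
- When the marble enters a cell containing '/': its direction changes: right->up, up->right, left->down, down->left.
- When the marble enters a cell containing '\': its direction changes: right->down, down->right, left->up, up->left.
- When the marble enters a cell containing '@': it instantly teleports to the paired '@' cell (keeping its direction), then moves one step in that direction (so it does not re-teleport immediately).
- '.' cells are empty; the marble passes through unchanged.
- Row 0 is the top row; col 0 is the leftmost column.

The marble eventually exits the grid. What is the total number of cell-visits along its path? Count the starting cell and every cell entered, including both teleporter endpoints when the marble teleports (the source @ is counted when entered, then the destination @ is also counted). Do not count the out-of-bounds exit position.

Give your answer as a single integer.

Step 1: enter (3,8), '.' pass, move left to (3,7)
Step 2: enter (3,7), '.' pass, move left to (3,6)
Step 3: enter (3,6), '.' pass, move left to (3,5)
Step 4: enter (3,5), '.' pass, move left to (3,4)
Step 5: enter (3,4), '.' pass, move left to (3,3)
Step 6: enter (3,3), '.' pass, move left to (3,2)
Step 7: enter (3,2), '.' pass, move left to (3,1)
Step 8: enter (3,1), '.' pass, move left to (3,0)
Step 9: enter (3,0), '.' pass, move left to (3,-1)
Step 10: at (3,-1) — EXIT via left edge, pos 3
Path length (cell visits): 9

Answer: 9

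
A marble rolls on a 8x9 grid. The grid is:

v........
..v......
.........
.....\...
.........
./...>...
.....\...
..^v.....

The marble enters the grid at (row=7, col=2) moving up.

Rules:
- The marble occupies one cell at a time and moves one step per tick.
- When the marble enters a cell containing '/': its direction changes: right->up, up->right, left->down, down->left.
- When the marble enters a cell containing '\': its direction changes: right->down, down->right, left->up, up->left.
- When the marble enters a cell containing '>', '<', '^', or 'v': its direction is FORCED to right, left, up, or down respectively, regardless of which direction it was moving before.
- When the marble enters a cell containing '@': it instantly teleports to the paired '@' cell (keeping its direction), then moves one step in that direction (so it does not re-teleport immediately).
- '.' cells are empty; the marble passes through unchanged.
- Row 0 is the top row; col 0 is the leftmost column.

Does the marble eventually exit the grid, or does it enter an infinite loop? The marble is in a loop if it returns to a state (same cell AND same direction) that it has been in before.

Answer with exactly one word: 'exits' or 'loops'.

Step 1: enter (7,2), '^' forces up->up, move up to (6,2)
Step 2: enter (6,2), '.' pass, move up to (5,2)
Step 3: enter (5,2), '.' pass, move up to (4,2)
Step 4: enter (4,2), '.' pass, move up to (3,2)
Step 5: enter (3,2), '.' pass, move up to (2,2)
Step 6: enter (2,2), '.' pass, move up to (1,2)
Step 7: enter (1,2), 'v' forces up->down, move down to (2,2)
Step 8: enter (2,2), '.' pass, move down to (3,2)
Step 9: enter (3,2), '.' pass, move down to (4,2)
Step 10: enter (4,2), '.' pass, move down to (5,2)
Step 11: enter (5,2), '.' pass, move down to (6,2)
Step 12: enter (6,2), '.' pass, move down to (7,2)
Step 13: enter (7,2), '^' forces down->up, move up to (6,2)
Step 14: at (6,2) dir=up — LOOP DETECTED (seen before)

Answer: loops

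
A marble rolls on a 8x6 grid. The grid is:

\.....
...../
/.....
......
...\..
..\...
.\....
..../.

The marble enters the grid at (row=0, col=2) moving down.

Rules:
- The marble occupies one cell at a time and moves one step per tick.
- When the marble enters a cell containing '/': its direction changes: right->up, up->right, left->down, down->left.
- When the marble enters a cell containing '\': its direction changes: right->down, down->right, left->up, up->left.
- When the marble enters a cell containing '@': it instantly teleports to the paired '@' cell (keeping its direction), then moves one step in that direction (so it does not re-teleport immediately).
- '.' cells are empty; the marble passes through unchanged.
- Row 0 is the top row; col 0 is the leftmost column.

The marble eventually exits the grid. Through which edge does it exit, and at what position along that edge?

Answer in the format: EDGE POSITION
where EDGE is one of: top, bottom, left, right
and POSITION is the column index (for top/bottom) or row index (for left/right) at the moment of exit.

Answer: right 5

Derivation:
Step 1: enter (0,2), '.' pass, move down to (1,2)
Step 2: enter (1,2), '.' pass, move down to (2,2)
Step 3: enter (2,2), '.' pass, move down to (3,2)
Step 4: enter (3,2), '.' pass, move down to (4,2)
Step 5: enter (4,2), '.' pass, move down to (5,2)
Step 6: enter (5,2), '\' deflects down->right, move right to (5,3)
Step 7: enter (5,3), '.' pass, move right to (5,4)
Step 8: enter (5,4), '.' pass, move right to (5,5)
Step 9: enter (5,5), '.' pass, move right to (5,6)
Step 10: at (5,6) — EXIT via right edge, pos 5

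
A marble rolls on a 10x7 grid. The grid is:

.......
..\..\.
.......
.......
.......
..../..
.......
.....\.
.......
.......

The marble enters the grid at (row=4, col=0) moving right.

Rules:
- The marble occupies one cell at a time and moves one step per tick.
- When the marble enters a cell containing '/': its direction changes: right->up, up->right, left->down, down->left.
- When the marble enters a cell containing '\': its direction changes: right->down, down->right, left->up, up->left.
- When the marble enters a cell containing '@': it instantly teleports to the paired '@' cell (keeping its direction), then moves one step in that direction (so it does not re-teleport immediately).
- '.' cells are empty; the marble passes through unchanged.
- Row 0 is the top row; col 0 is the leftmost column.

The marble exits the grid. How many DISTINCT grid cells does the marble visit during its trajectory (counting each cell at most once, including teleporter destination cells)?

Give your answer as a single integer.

Step 1: enter (4,0), '.' pass, move right to (4,1)
Step 2: enter (4,1), '.' pass, move right to (4,2)
Step 3: enter (4,2), '.' pass, move right to (4,3)
Step 4: enter (4,3), '.' pass, move right to (4,4)
Step 5: enter (4,4), '.' pass, move right to (4,5)
Step 6: enter (4,5), '.' pass, move right to (4,6)
Step 7: enter (4,6), '.' pass, move right to (4,7)
Step 8: at (4,7) — EXIT via right edge, pos 4
Distinct cells visited: 7 (path length 7)

Answer: 7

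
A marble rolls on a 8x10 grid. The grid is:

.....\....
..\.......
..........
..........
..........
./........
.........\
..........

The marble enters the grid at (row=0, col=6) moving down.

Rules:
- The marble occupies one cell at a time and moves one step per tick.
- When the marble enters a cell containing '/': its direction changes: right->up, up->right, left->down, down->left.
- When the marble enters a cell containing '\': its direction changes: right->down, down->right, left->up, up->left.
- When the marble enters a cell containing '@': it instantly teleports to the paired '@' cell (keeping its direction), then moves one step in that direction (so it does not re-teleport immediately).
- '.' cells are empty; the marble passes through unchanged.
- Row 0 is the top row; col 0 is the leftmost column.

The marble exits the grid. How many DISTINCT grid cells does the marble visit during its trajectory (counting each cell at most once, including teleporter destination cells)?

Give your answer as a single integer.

Step 1: enter (0,6), '.' pass, move down to (1,6)
Step 2: enter (1,6), '.' pass, move down to (2,6)
Step 3: enter (2,6), '.' pass, move down to (3,6)
Step 4: enter (3,6), '.' pass, move down to (4,6)
Step 5: enter (4,6), '.' pass, move down to (5,6)
Step 6: enter (5,6), '.' pass, move down to (6,6)
Step 7: enter (6,6), '.' pass, move down to (7,6)
Step 8: enter (7,6), '.' pass, move down to (8,6)
Step 9: at (8,6) — EXIT via bottom edge, pos 6
Distinct cells visited: 8 (path length 8)

Answer: 8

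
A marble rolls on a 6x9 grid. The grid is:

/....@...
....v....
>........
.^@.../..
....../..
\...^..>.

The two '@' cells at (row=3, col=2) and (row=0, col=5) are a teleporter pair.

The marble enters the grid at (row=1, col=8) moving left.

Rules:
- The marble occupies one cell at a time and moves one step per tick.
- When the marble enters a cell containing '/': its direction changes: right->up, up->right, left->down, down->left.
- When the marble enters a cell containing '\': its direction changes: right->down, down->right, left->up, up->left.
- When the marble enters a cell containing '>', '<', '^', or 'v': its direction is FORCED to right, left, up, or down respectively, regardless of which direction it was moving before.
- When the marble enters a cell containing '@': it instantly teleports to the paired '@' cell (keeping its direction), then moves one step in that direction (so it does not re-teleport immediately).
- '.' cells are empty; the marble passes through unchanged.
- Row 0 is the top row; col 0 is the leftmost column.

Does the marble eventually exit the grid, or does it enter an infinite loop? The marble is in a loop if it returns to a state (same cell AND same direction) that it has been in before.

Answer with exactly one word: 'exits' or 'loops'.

Step 1: enter (1,8), '.' pass, move left to (1,7)
Step 2: enter (1,7), '.' pass, move left to (1,6)
Step 3: enter (1,6), '.' pass, move left to (1,5)
Step 4: enter (1,5), '.' pass, move left to (1,4)
Step 5: enter (1,4), 'v' forces left->down, move down to (2,4)
Step 6: enter (2,4), '.' pass, move down to (3,4)
Step 7: enter (3,4), '.' pass, move down to (4,4)
Step 8: enter (4,4), '.' pass, move down to (5,4)
Step 9: enter (5,4), '^' forces down->up, move up to (4,4)
Step 10: enter (4,4), '.' pass, move up to (3,4)
Step 11: enter (3,4), '.' pass, move up to (2,4)
Step 12: enter (2,4), '.' pass, move up to (1,4)
Step 13: enter (1,4), 'v' forces up->down, move down to (2,4)
Step 14: at (2,4) dir=down — LOOP DETECTED (seen before)

Answer: loops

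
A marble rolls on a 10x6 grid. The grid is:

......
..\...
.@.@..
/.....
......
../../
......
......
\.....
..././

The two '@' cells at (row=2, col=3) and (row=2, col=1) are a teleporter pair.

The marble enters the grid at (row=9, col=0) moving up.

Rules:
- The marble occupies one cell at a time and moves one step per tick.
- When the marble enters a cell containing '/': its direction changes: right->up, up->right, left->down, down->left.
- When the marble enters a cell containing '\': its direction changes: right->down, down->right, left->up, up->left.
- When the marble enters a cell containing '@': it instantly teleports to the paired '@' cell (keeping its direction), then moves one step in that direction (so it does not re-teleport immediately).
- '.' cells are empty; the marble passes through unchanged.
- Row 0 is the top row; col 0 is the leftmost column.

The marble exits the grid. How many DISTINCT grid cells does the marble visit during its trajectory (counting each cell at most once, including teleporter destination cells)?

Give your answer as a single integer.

Step 1: enter (9,0), '.' pass, move up to (8,0)
Step 2: enter (8,0), '\' deflects up->left, move left to (8,-1)
Step 3: at (8,-1) — EXIT via left edge, pos 8
Distinct cells visited: 2 (path length 2)

Answer: 2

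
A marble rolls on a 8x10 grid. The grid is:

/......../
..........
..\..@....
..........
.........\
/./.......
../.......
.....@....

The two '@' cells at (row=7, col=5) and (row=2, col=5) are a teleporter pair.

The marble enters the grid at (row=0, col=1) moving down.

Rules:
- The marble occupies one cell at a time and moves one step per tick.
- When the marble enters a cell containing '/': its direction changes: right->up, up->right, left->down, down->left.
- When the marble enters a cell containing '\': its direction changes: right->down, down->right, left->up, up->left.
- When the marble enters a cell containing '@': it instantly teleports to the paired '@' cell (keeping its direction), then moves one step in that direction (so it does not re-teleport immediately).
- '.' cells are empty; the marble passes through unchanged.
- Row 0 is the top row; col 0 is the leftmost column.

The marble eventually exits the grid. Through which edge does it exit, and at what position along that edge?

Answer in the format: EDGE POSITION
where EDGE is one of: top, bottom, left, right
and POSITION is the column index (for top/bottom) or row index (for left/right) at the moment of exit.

Answer: bottom 1

Derivation:
Step 1: enter (0,1), '.' pass, move down to (1,1)
Step 2: enter (1,1), '.' pass, move down to (2,1)
Step 3: enter (2,1), '.' pass, move down to (3,1)
Step 4: enter (3,1), '.' pass, move down to (4,1)
Step 5: enter (4,1), '.' pass, move down to (5,1)
Step 6: enter (5,1), '.' pass, move down to (6,1)
Step 7: enter (6,1), '.' pass, move down to (7,1)
Step 8: enter (7,1), '.' pass, move down to (8,1)
Step 9: at (8,1) — EXIT via bottom edge, pos 1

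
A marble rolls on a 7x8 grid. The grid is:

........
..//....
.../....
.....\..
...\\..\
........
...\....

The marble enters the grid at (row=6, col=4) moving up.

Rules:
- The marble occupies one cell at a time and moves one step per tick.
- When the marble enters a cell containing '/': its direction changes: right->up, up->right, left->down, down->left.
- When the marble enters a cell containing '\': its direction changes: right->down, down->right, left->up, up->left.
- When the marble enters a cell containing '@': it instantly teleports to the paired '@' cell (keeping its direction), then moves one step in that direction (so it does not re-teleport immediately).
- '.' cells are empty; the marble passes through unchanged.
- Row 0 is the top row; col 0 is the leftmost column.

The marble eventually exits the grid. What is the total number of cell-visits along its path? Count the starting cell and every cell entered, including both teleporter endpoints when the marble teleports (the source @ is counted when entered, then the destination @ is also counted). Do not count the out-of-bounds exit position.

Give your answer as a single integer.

Answer: 10

Derivation:
Step 1: enter (6,4), '.' pass, move up to (5,4)
Step 2: enter (5,4), '.' pass, move up to (4,4)
Step 3: enter (4,4), '\' deflects up->left, move left to (4,3)
Step 4: enter (4,3), '\' deflects left->up, move up to (3,3)
Step 5: enter (3,3), '.' pass, move up to (2,3)
Step 6: enter (2,3), '/' deflects up->right, move right to (2,4)
Step 7: enter (2,4), '.' pass, move right to (2,5)
Step 8: enter (2,5), '.' pass, move right to (2,6)
Step 9: enter (2,6), '.' pass, move right to (2,7)
Step 10: enter (2,7), '.' pass, move right to (2,8)
Step 11: at (2,8) — EXIT via right edge, pos 2
Path length (cell visits): 10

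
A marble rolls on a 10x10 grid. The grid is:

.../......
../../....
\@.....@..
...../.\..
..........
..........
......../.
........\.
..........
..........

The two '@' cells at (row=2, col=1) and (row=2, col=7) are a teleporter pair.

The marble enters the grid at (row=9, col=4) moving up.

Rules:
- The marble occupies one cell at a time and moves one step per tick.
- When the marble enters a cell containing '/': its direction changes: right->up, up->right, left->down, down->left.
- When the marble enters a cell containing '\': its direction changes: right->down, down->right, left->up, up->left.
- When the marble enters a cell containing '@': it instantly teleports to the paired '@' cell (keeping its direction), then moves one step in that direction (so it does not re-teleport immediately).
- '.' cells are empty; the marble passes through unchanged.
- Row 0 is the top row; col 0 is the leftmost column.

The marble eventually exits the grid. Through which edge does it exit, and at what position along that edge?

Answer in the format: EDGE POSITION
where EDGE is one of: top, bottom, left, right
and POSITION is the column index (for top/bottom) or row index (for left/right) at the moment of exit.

Step 1: enter (9,4), '.' pass, move up to (8,4)
Step 2: enter (8,4), '.' pass, move up to (7,4)
Step 3: enter (7,4), '.' pass, move up to (6,4)
Step 4: enter (6,4), '.' pass, move up to (5,4)
Step 5: enter (5,4), '.' pass, move up to (4,4)
Step 6: enter (4,4), '.' pass, move up to (3,4)
Step 7: enter (3,4), '.' pass, move up to (2,4)
Step 8: enter (2,4), '.' pass, move up to (1,4)
Step 9: enter (1,4), '.' pass, move up to (0,4)
Step 10: enter (0,4), '.' pass, move up to (-1,4)
Step 11: at (-1,4) — EXIT via top edge, pos 4

Answer: top 4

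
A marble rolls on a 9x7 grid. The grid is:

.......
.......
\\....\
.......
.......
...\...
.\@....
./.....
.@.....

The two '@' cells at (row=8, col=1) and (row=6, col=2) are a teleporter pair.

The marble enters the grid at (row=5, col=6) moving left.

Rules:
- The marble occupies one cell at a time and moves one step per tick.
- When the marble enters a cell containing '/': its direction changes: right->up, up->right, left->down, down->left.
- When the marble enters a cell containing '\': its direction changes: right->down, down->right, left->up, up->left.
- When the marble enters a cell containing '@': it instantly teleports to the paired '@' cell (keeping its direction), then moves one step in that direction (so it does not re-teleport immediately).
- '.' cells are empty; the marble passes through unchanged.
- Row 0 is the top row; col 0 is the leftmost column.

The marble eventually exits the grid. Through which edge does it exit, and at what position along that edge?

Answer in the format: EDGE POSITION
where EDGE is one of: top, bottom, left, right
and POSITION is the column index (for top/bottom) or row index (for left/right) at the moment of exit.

Step 1: enter (5,6), '.' pass, move left to (5,5)
Step 2: enter (5,5), '.' pass, move left to (5,4)
Step 3: enter (5,4), '.' pass, move left to (5,3)
Step 4: enter (5,3), '\' deflects left->up, move up to (4,3)
Step 5: enter (4,3), '.' pass, move up to (3,3)
Step 6: enter (3,3), '.' pass, move up to (2,3)
Step 7: enter (2,3), '.' pass, move up to (1,3)
Step 8: enter (1,3), '.' pass, move up to (0,3)
Step 9: enter (0,3), '.' pass, move up to (-1,3)
Step 10: at (-1,3) — EXIT via top edge, pos 3

Answer: top 3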